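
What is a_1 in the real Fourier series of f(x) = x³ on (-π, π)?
a_1 = (1/π) ∫_{-π}^{π} f(x)·cos(1x) dx.
Evaluate the integral (use parity and integration by parts as needed): a_1 = 0.

Final answer: 0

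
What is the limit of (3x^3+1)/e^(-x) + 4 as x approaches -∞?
The quotient is an ∞/∞ indeterminate form as x → -∞.
Compare growth rates of the dominant terms (exponentials ≫ polynomials ≫ logarithms), or apply L'Hôpital's rule; the quotient → 0.
Adding the constant: 0 + 4 = 4. Limit = 4.

Final answer: 4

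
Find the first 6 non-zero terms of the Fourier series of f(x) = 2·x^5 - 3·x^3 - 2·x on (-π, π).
(-86·π^2 + 4·π^4 + 512)·sin(x) + (-2·π^4 - 35/2 + 13·π^2)·sin(2·x) + (-134·π^2/27 + 160/81 + 4·π^4/3)·sin(3·x) + (-π^4 - 1/32 + 11·π^2/4)·sin(4·x) + (-46·π^2/25 - 224/625 + 4·π^4/5)·sin(5·x) + (-2·π^4/3 + 71/162 + 37·π^2/27)·sin(6·x)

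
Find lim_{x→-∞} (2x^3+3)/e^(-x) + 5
The quotient is an ∞/∞ indeterminate form as x → -∞.
Compare growth rates of the dominant terms (exponentials ≫ polynomials ≫ logarithms), or apply L'Hôpital's rule; the quotient → 0.
Adding the constant: 0 + 5 = 5. Limit = 5.

Final answer: 5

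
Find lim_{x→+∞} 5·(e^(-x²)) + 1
Evaluate the dominant behaviour as x → +∞; each term tends to a finite value or vanishes.
Limit = 1.

Final answer: 1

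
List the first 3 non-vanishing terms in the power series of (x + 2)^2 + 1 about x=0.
x^2 + 4·x + 5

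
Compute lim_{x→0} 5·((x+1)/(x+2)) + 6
Direct substitution at x = 0 gives 17/2.

Final answer: 17/2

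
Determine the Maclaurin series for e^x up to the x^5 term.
x^5/120 + x^4/24 + x^3/6 + x^2/2 + x + 1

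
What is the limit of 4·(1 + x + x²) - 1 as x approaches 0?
Direct substitution at x = 0 gives 3.

Final answer: 3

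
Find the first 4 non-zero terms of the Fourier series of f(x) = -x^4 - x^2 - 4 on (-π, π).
(-44 + 8·π^2)·cos(x) + (2 - 2·π^2)·cos(2·x) + (-4/27 + 8·π^2/9)·cos(3·x) - π^4/5 - 4 - π^2/3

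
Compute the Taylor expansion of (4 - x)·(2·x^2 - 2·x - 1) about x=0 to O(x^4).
-2·x^3 + 10·x^2 - 7·x - 4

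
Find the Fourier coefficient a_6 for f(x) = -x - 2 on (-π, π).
a_6 = (1/π) ∫_{-π}^{π} f(x)·cos(6x) dx.
Evaluate the integral (use parity and integration by parts as needed): a_6 = 0.

Final answer: 0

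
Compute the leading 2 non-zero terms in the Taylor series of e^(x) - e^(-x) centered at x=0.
x^3/3 + 2·x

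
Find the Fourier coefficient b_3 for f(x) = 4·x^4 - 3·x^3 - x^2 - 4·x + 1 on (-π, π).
b_3 = (1/π) ∫_{-π}^{π} f(x)·sin(3x) dx.
Evaluate the integral (use parity and integration by parts as needed): b_3 = -2·π^2 - 4/3.

Final answer: -2·π^2 - 4/3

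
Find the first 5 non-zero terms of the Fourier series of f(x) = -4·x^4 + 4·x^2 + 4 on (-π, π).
(-208 + 32·π^2)·cos(x) + (16 - 8·π^2)·cos(2·x) + (-112/27 + 32·π^2/9)·cos(3·x) + (7/4 - 2·π^2)·cos(4·x) - 4·π^4/5 + 4 + 4·π^2/3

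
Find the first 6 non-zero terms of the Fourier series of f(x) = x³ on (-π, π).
(-12 + 2·π^2)·sin(x) + (3/2 - π^2)·sin(2·x) + (-4/9 + 2·π^2/3)·sin(3·x) + (3/16 - π^2/2)·sin(4·x) + (-12/125 + 2·π^2/5)·sin(5·x) + (1/18 - π^2/3)·sin(6·x)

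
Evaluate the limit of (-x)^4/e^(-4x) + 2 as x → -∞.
The quotient is an ∞/∞ indeterminate form as x → -∞.
Compare growth rates of the dominant terms (exponentials ≫ polynomials ≫ logarithms), or apply L'Hôpital's rule; the quotient → 0.
Adding the constant: 0 + 2 = 2. Limit = 2.

Final answer: 2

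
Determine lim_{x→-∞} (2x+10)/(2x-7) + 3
Evaluate the dominant behaviour as x → -∞; each term tends to a finite value or vanishes.
Limit = 4.

Final answer: 4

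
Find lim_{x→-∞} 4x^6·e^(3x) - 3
The product is a 0·∞ indeterminate form at x → -∞.
Rewrite the product as 4x^6 / e^(-3x) (an ∞/∞ form) and apply L'Hôpital, or use the standard hierarchy e^(3|x|) ≫ |x^6| as x → -∞.
The indeterminate product → 0, so the limit = -3.

Final answer: -3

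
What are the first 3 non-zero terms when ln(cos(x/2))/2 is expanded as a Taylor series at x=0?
-x^6/5760 - x^4/384 - x^2/16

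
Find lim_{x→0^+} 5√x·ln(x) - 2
The product is a 0·∞ indeterminate form at x → 0⁺.
Rewrite the product as 5·ln(x) / x^(-1/2) and apply L'Hôpital, or use the standard hierarchy x^(-1/2) ≫ |ln x| as x → 0⁺.
The indeterminate product → 0, so the limit = -2.

Final answer: -2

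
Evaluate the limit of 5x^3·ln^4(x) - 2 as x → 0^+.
The product is a 0·∞ indeterminate form at x → 0⁺.
Rewrite the product as 5·ln^4(x) / x^(-3) and apply L'Hôpital, or use the standard hierarchy x^(-3) ≫ |ln x|^4 as x → 0⁺.
The indeterminate product → 0, so the limit = -2.

Final answer: -2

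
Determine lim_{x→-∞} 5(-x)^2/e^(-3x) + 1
The quotient is an ∞/∞ indeterminate form as x → -∞.
Compare growth rates of the dominant terms (exponentials ≫ polynomials ≫ logarithms), or apply L'Hôpital's rule; the quotient → 0.
Adding the constant: 0 + 1 = 1. Limit = 1.

Final answer: 1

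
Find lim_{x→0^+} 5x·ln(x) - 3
The product is a 0·∞ indeterminate form at x → 0⁺.
Rewrite the product as 5·ln(x) / x^(-1) and apply L'Hôpital, or use the standard hierarchy x^(-1) ≫ |ln x| as x → 0⁺.
The indeterminate product → 0, so the limit = -3.

Final answer: -3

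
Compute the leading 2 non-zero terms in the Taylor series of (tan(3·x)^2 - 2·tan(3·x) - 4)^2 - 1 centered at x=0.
48·x + 15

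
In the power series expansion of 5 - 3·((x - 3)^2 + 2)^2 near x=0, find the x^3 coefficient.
Expand to order 3: 5 - 3·((x - 3)^2 + 2)^2 = 36·x^3 - 174·x^2 + 396·x - 358 + O(x^4).
The coefficient of x^3 is 36.

Final answer: 36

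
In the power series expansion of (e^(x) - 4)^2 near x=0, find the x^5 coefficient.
Expand to order 5: (e^(x) - 4)^2 = x^5/5 + x^4/3 - 2·x^2 - 6·x + 9 + O(x^6).
The coefficient of x^5 is 1/5.

Final answer: 1/5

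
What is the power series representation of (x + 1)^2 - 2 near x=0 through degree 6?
x^2 + 2·x - 1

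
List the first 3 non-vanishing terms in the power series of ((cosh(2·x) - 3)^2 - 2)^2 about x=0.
208·x^4/3 - 32·x^2 + 4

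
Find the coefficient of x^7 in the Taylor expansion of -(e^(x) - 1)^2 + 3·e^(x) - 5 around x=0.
Expand to order 7: -(e^(x) - 1)^2 + 3·e^(x) - 5 = -41·x^7/1680 - 59·x^6/720 - 9·x^5/40 - 11·x^4/24 - x^3/2 + x^2/2 + 3·x - 2 + O(x^8).
The coefficient of x^7 is -41/1680.

Final answer: -41/1680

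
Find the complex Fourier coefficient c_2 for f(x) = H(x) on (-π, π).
Compute the real Fourier coefficients first: a_2 = 0, b_2 = 0.
Then c_2 = (a_2 − i·b_2)/2 = 0.

Final answer: 0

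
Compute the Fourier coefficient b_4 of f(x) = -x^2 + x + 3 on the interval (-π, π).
b_4 = (1/π) ∫_{-π}^{π} f(x)·sin(4x) dx.
Evaluate the integral (use parity and integration by parts as needed): b_4 = -1/2.

Final answer: -1/2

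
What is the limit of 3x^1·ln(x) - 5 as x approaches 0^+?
The product is a 0·∞ indeterminate form at x → 0⁺.
Rewrite the product as 3·ln(x) / x^(-1) and apply L'Hôpital, or use the standard hierarchy x^(-1) ≫ |ln x| as x → 0⁺.
The indeterminate product → 0, so the limit = -5.

Final answer: -5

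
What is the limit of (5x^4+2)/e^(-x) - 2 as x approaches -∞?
The quotient is an ∞/∞ indeterminate form as x → -∞.
Compare growth rates of the dominant terms (exponentials ≫ polynomials ≫ logarithms), or apply L'Hôpital's rule; the quotient → 0.
Adding the constant: 0 - 2 = -2. Limit = -2.

Final answer: -2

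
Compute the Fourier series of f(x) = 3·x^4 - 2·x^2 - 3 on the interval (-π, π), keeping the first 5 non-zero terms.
(152 - 24·π^2)·cos(x) + (-11 + 6·π^2)·cos(2·x) + (8/3 - 8·π^2/3)·cos(3·x) + (-17/16 + 3·π^2/2)·cos(4·x) - 2·π^2/3 - 3 + 3·π^4/5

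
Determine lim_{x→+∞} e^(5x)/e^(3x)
This is an ∞/∞ indeterminate form as x → +∞.
Rewrite e^(5x)/e^(3x) = e^((5−3)x) = e^(2x); the exponent coefficient is 2 > 0 so e^(2x) → ∞.
Limit = ∞.

Final answer: ∞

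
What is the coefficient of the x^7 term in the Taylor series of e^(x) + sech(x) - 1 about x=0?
Expand to order 7: e^(x) + sech(x) - 1 = x^7/5040 - x^6/12 + x^5/120 + x^4/4 + x^3/6 + x + 1 + O(x^8).
The coefficient of x^7 is 1/5040.

Final answer: 1/5040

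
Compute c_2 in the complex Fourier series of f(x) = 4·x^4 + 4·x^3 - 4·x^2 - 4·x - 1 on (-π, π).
Compute the real Fourier coefficients first: a_2 = -16 + 8·π^2, b_2 = 10 - 4·π^2.
Then c_2 = (a_2 − i·b_2)/2 = -8 + 4·π^2 - 5·i + 2·i·π^2.

Final answer: -8 + 4·π^2 - 5·i + 2·i·π^2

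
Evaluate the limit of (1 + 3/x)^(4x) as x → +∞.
As x → +∞: write (1 + 3/x)^(4x) = ((1 + 3/x)^x)^4 → (e^3)^4 = e^12.
Limit = e^(12).

Final answer: e^(12)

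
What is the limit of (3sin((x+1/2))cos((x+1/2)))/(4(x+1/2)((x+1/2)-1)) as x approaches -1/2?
Both numerator and denominator → 0 as x → -1/2; this is a 0/0 indeterminate form.
Expand each to leading order near x = -1/2: numerator ~ 3·(x + 1/2), denominator ~ -4·(x + 1/2).
The limit of the ratio is -3/4.

Final answer: -3/4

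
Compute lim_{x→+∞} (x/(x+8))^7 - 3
As x → +∞: x/(x+8) = 1/(1 + 8/x) → 1, and the 7th power of a limit-1 base also → 1; with the additive constant, 1 - 3 = -2.
Limit = -2.

Final answer: -2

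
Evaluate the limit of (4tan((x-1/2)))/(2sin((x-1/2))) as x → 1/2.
Both numerator and denominator → 0 as x → 1/2; this is a 0/0 indeterminate form.
Expand each to leading order near x = 1/2: numerator ~ 4·(x - 1/2), denominator ~ 2·(x - 1/2).
The limit of the ratio is 2.

Final answer: 2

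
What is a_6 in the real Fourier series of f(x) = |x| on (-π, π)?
a_6 = (1/π) ∫_{-π}^{π} f(x)·cos(6x) dx.
Evaluate the integral (use parity and integration by parts as needed): a_6 = 0.

Final answer: 0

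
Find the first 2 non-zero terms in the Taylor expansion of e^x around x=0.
x + 1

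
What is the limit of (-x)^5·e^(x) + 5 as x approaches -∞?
The product is a 0·∞ indeterminate form at x → -∞.
Rewrite the product as (-x)^5 / e^(-x) (an ∞/∞ form) and apply L'Hôpital, or use the standard hierarchy e^(|x|) ≫ |(-x)^5| as x → -∞.
The indeterminate product → 0, so the limit = 5.

Final answer: 5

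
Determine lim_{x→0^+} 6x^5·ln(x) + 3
The product is a 0·∞ indeterminate form at x → 0⁺.
Rewrite the product as 6·ln(x) / x^(-5) and apply L'Hôpital, or use the standard hierarchy x^(-5) ≫ |ln x| as x → 0⁺.
The indeterminate product → 0, so the limit = 3.

Final answer: 3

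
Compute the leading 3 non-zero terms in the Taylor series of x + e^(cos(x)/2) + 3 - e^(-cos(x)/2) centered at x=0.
x^2·(-e^(1/2)/4 - e^(-1/2)/4) + x - e^(-1/2) + e^(1/2) + 3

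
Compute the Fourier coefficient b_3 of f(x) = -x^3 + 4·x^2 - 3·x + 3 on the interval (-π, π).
b_3 = (1/π) ∫_{-π}^{π} f(x)·sin(3x) dx.
Evaluate the integral (use parity and integration by parts as needed): b_3 = -2·π^2/3 - 14/9.

Final answer: -2·π^2/3 - 14/9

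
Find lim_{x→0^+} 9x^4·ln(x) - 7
The product is a 0·∞ indeterminate form at x → 0⁺.
Rewrite the product as 9·ln(x) / x^(-4) and apply L'Hôpital, or use the standard hierarchy x^(-4) ≫ |ln x| as x → 0⁺.
The indeterminate product → 0, so the limit = -7.

Final answer: -7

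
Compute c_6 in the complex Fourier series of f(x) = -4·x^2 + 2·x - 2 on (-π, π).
Compute the real Fourier coefficients first: a_6 = -4/9, b_6 = -2/3.
Then c_6 = (a_6 − i·b_6)/2 = -2/9 + i/3.

Final answer: -2/9 + i/3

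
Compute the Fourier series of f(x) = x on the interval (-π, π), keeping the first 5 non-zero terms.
2·sin(x) - sin(2·x) + 2·sin(3·x)/3 - sin(4·x)/2 + 2·sin(5·x)/5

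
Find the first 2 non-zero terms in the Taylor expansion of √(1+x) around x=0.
x/2 + 1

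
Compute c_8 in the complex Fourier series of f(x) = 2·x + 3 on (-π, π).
Compute the real Fourier coefficients first: a_8 = 0, b_8 = -1/2.
Then c_8 = (a_8 − i·b_8)/2 = i/4.

Final answer: i/4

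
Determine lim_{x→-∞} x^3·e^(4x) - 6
The product is a 0·∞ indeterminate form at x → -∞.
Rewrite the product as x^3 / e^(-4x) (an ∞/∞ form) and apply L'Hôpital, or use the standard hierarchy e^(4|x|) ≫ |x^3| as x → -∞.
The indeterminate product → 0, so the limit = -6.

Final answer: -6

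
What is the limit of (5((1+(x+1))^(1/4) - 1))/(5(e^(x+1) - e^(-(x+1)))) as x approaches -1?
Both numerator and denominator → 0 as x → -1; this is a 0/0 indeterminate form.
Expand each to leading order near x = -1: numerator ~ 5·(x + 1)/4, denominator ~ 10·(x + 1).
The limit of the ratio is 1/8.

Final answer: 1/8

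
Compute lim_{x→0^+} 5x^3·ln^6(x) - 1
The product is a 0·∞ indeterminate form at x → 0⁺.
Rewrite the product as 5·ln^6(x) / x^(-3) and apply L'Hôpital, or use the standard hierarchy x^(-3) ≫ |ln x|^6 as x → 0⁺.
The indeterminate product → 0, so the limit = -1.

Final answer: -1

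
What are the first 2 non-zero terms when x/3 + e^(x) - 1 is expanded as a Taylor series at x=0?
x^2/2 + 4·x/3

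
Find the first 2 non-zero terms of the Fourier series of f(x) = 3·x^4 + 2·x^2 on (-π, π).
(136 - 24·π^2)·cos(x) + 2·π^2/3 + 3·π^4/5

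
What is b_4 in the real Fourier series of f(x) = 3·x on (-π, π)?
b_4 = (1/π) ∫_{-π}^{π} f(x)·sin(4x) dx.
Evaluate the integral (use parity and integration by parts as needed): b_4 = -3/2.

Final answer: -3/2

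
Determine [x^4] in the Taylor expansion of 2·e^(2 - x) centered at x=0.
Expand to order 4: 2·e^(2 - x) = x^4·e^(2)/12 - x^3·e^(2)/3 + x^2·e^(2) - 2·x·e^(2) + 2·e^(2) + O(x^5).
The coefficient of x^4 is e^(2)/12.

Final answer: e^(2)/12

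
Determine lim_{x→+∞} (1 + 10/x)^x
As x → +∞: this is the defining limit (1 + 10/x)^x → e^10.
Limit = e^(10).

Final answer: e^(10)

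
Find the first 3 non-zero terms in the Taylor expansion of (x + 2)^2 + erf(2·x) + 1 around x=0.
x^2 + x·(4/√(π) + 4) + 5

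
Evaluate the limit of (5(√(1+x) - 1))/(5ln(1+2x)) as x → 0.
Both numerator and denominator → 0 as x → 0; this is a 0/0 indeterminate form.
Expand each to leading order near x = 0: numerator ~ 5·x/2, denominator ~ 10·x.
The limit of the ratio is 1/4.

Final answer: 1/4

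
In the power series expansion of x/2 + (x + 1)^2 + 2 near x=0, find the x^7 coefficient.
Expand to order 7: x/2 + (x + 1)^2 + 2 = x^2 + 5·x/2 + 3 + O(x^8).
The coefficient of x^7 is 0.

Final answer: 0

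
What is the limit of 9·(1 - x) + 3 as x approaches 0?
Direct substitution at x = 0 gives 12.

Final answer: 12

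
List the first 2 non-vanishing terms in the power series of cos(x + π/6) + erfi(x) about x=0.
x·(-1/2 + 2/√(π)) + √(3)/2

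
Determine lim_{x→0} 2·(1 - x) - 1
Direct substitution at x = 0 gives 1.

Final answer: 1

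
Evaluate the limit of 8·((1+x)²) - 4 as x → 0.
Direct substitution at x = 0 gives 4.

Final answer: 4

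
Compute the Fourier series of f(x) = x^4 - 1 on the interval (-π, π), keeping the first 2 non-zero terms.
(48 - 8·π^2)·cos(x) - 1 + π^4/5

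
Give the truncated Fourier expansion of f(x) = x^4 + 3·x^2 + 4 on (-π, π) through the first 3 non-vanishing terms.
(36 - 8·π^2)·cos(x) + 2·π^2·cos(2·x) + 4 + π^2 + π^4/5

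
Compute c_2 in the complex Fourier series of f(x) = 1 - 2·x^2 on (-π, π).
Compute the real Fourier coefficients first: a_2 = -2, b_2 = 0.
Then c_2 = (a_2 − i·b_2)/2 = -1.

Final answer: -1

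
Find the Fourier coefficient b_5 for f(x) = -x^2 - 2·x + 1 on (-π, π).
b_5 = (1/π) ∫_{-π}^{π} f(x)·sin(5x) dx.
Evaluate the integral (use parity and integration by parts as needed): b_5 = -4/5.

Final answer: -4/5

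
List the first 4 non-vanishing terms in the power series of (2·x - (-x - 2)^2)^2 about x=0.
4·x^3 + 12·x^2 + 16·x + 16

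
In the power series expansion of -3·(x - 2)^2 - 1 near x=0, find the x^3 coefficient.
Expand to order 3: -3·(x - 2)^2 - 1 = -3·x^2 + 12·x - 13 + O(x^4).
The coefficient of x^3 is 0.

Final answer: 0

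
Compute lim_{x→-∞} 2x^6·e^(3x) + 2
The product is a 0·∞ indeterminate form at x → -∞.
Rewrite the product as 2x^6 / e^(-3x) (an ∞/∞ form) and apply L'Hôpital, or use the standard hierarchy e^(3|x|) ≫ |x^6| as x → -∞.
The indeterminate product → 0, so the limit = 2.

Final answer: 2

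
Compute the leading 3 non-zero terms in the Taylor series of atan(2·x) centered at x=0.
32·x^5/5 - 8·x^3/3 + 2·x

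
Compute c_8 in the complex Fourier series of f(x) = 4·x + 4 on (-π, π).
Compute the real Fourier coefficients first: a_8 = 0, b_8 = -1.
Then c_8 = (a_8 − i·b_8)/2 = i/2.

Final answer: i/2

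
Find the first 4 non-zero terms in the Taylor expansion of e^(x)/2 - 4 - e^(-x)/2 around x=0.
x^5/120 + x^3/6 + x - 4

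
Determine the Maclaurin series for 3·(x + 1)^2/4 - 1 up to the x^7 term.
3·x^2/4 + 3·x/2 - 1/4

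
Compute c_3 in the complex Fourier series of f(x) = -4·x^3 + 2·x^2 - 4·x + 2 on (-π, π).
Compute the real Fourier coefficients first: a_3 = -8/9, b_3 = -8·π^2/3 - 8/9.
Then c_3 = (a_3 − i·b_3)/2 = -4/9 + 4·i/9 + 4·i·π^2/3.

Final answer: -4/9 + 4·i/9 + 4·i·π^2/3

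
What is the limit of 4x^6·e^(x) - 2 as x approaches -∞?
The product is a 0·∞ indeterminate form at x → -∞.
Rewrite the product as 4x^6 / e^(-x) (an ∞/∞ form) and apply L'Hôpital, or use the standard hierarchy e^(|x|) ≫ |x^6| as x → -∞.
The indeterminate product → 0, so the limit = -2.

Final answer: -2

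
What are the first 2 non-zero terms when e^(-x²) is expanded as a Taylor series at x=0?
1 - x^2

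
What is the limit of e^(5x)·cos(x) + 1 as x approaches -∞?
Evaluate the dominant behaviour as x → -∞; each term tends to a finite value or vanishes.
Limit = 1.

Final answer: 1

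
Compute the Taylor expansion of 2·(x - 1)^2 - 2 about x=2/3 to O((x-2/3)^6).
-16/9 - 4·(x - 2/3)/3 + 2·(x - 2/3)^2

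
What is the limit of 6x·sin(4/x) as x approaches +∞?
As x → +∞: let u = 4/x → 0⁺; then 6·x·sin(4/x) = 6·4·sin(u)/u → 6·4·1 = 24.
Limit = 24.

Final answer: 24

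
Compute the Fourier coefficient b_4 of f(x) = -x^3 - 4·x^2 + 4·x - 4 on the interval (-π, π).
b_4 = (1/π) ∫_{-π}^{π} f(x)·sin(4x) dx.
Evaluate the integral (use parity and integration by parts as needed): b_4 = -35/16 + π^2/2.

Final answer: -35/16 + π^2/2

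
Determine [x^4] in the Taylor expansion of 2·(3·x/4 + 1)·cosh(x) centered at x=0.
Expand to order 4: 2·(3·x/4 + 1)·cosh(x) = x^4/12 + 3·x^3/4 + x^2 + 3·x/2 + 2 + O(x^5).
The coefficient of x^4 is 1/12.

Final answer: 1/12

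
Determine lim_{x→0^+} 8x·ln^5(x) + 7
The product is a 0·∞ indeterminate form at x → 0⁺.
Rewrite the product as 8·ln^5(x) / x^(-1) and apply L'Hôpital, or use the standard hierarchy x^(-1) ≫ |ln x|^5 as x → 0⁺.
The indeterminate product → 0, so the limit = 7.

Final answer: 7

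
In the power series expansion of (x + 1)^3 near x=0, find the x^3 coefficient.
Expand to order 3: (x + 1)^3 = x^3 + 3·x^2 + 3·x + 1 + O(x^4).
The coefficient of x^3 is 1.

Final answer: 1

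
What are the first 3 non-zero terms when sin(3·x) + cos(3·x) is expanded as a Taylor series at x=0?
-9·x^2/2 + 3·x + 1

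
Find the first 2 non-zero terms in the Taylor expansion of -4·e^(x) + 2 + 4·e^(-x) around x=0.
2 - 8·x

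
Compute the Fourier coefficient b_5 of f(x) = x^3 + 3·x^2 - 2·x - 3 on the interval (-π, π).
b_5 = (1/π) ∫_{-π}^{π} f(x)·sin(5x) dx.
Evaluate the integral (use parity and integration by parts as needed): b_5 = -112/125 + 2·π^2/5.

Final answer: -112/125 + 2·π^2/5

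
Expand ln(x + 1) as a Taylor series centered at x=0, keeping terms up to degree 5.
x^5/5 - x^4/4 + x^3/3 - x^2/2 + x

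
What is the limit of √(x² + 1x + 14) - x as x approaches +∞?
This is an ∞ − ∞ indeterminate form.
Multiply and divide by the conjugate √(x²+1x + 14) + x; the x² terms cancel, leaving (1x + 14)/(√(x²+1x + 14)+x) → 1/2.
Limit = 1/2.

Final answer: 1/2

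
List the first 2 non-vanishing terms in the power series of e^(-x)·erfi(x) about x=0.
-2·x^2/√(π) + 2·x/√(π)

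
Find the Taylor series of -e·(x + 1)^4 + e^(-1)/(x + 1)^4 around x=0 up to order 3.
x^3·(-4·e - 20·e^(-1)) + x^2·(-6·e + 10·e^(-1)) + x·(-4·e - 4·e^(-1)) - e + e^(-1)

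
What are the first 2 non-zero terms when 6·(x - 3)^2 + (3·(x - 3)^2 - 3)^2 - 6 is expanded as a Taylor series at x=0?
624 - 900·x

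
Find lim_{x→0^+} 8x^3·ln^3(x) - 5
The product is a 0·∞ indeterminate form at x → 0⁺.
Rewrite the product as 8·ln^3(x) / x^(-3) and apply L'Hôpital, or use the standard hierarchy x^(-3) ≫ |ln x|^3 as x → 0⁺.
The indeterminate product → 0, so the limit = -5.

Final answer: -5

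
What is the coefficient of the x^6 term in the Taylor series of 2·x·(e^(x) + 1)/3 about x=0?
Expand to order 6: 2·x·(e^(x) + 1)/3 = x^6/180 + x^5/36 + x^4/9 + x^3/3 + 2·x^2/3 + 4·x/3 + O(x^7).
The coefficient of x^6 is 1/180.

Final answer: 1/180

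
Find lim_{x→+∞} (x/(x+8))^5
As x → +∞: x/(x+8) = 1/(1 + 8/x) → 1, and the 5th power of a limit-1 base also → 1.
Limit = 1.

Final answer: 1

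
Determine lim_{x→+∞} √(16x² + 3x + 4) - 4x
As x → +∞: multiply by the conjugate to get (3x+4)/(√(16x²+3x+4)+4x); the denominator ~ 8x, so the limit is 3/8.
Limit = 3/8.

Final answer: 3/8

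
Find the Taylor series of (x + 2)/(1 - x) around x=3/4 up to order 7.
11 + 48·(x - 3/4) + 192·(x - 3/4)^2 + 768·(x - 3/4)^3 + 3072·(x - 3/4)^4 + 12288·(x - 3/4)^5 + 49152·(x - 3/4)^6 + 196608·(x - 3/4)^7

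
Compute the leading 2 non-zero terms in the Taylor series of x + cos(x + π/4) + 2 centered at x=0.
x·(1 - √(2)/2) + √(2)/2 + 2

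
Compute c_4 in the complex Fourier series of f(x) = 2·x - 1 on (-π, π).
Compute the real Fourier coefficients first: a_4 = 0, b_4 = -1.
Then c_4 = (a_4 − i·b_4)/2 = i/2.

Final answer: i/2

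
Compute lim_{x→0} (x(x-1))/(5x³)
Both numerator and denominator → 0 as x → 0; this is a 0/0 indeterminate form.
Expand each to leading order near x = 0: numerator ~ -x, denominator ~ 5·x^3.
The limit of the ratio is -∞.

Final answer: -∞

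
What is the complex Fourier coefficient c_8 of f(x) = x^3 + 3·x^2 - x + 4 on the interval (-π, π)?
Compute the real Fourier coefficients first: a_8 = 3/16, b_8 = 35/128 - π^2/4.
Then c_8 = (a_8 − i·b_8)/2 = 3/32 - 35·i/256 + i·π^2/8.

Final answer: 3/32 - 35·i/256 + i·π^2/8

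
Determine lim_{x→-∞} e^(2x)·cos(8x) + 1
Evaluate the dominant behaviour as x → -∞; each term tends to a finite value or vanishes.
Limit = 1.

Final answer: 1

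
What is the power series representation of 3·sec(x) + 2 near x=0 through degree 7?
61·x^6/240 + 5·x^4/8 + 3·x^2/2 + 5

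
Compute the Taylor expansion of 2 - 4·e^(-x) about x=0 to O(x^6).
x^5/30 - x^4/6 + 2·x^3/3 - 2·x^2 + 4·x - 2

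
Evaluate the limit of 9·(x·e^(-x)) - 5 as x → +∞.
Evaluate the dominant behaviour as x → +∞; each term tends to a finite value or vanishes.
Limit = -5.

Final answer: -5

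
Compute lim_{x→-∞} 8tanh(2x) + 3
Evaluate the dominant behaviour as x → -∞; each term tends to a finite value or vanishes.
Limit = -5.

Final answer: -5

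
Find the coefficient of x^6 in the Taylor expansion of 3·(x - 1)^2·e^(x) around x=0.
Expand to order 6: 3·(x - 1)^2·e^(x) = 19·x^6/240 + 11·x^5/40 + 5·x^4/8 + x^3/2 - 3·x^2/2 - 3·x + 3 + O(x^7).
The coefficient of x^6 is 19/240.

Final answer: 19/240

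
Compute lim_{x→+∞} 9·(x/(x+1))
Evaluate the dominant behaviour as x → +∞; each term tends to a finite value or vanishes.
Limit = 9.

Final answer: 9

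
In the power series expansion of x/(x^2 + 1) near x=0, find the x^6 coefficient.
Expand to order 6: x/(x^2 + 1) = x^5 - x^3 + x + O(x^7).
The coefficient of x^6 is 0.

Final answer: 0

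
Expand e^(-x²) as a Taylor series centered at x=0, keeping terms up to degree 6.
-x^6/6 + x^4/2 - x^2 + 1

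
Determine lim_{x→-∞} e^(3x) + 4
Evaluate the dominant behaviour as x → -∞; each term tends to a finite value or vanishes.
Limit = 4.

Final answer: 4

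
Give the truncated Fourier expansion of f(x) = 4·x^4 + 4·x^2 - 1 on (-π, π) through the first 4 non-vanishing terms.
(176 - 32·π^2)·cos(x) + (-8 + 8·π^2)·cos(2·x) + (16/27 - 32·π^2/9)·cos(3·x) - 1 + 4·π^2/3 + 4·π^4/5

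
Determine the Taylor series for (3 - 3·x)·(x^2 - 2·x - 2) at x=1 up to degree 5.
9·(x - 1) - 3·(x - 1)^3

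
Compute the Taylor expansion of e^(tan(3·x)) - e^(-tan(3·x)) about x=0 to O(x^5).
27·x^3 + 6·x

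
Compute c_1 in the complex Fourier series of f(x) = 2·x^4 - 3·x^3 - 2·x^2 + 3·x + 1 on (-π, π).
Compute the real Fourier coefficients first: a_1 = 104 - 16·π^2, b_1 = 42 - 6·π^2.
Then c_1 = (a_1 − i·b_1)/2 = -8·π^2 + 52 - 21·i + 3·i·π^2.

Final answer: -8·π^2 + 52 - 21·i + 3·i·π^2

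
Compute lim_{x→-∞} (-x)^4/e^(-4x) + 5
The quotient is an ∞/∞ indeterminate form as x → -∞.
Compare growth rates of the dominant terms (exponentials ≫ polynomials ≫ logarithms), or apply L'Hôpital's rule; the quotient → 0.
Adding the constant: 0 + 5 = 5. Limit = 5.

Final answer: 5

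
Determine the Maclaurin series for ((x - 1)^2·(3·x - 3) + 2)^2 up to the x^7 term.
9·x^6 - 54·x^5 + 135·x^4 - 168·x^3 + 99·x^2 - 18·x + 1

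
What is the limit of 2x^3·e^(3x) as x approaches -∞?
This is a 0·∞ indeterminate form at x → -∞.
Rewrite the product as 2x^3 / e^(-3x) (an ∞/∞ form) and apply L'Hôpital, or use the standard hierarchy e^(3|x|) ≫ |x^3| as x → -∞.
The indeterminate product → 0, so the limit = 0.

Final answer: 0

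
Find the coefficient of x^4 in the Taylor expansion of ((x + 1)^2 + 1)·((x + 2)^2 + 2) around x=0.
Expand to order 4: ((x + 1)^2 + 1)·((x + 2)^2 + 2) = x^4 + 6·x^3 + 16·x^2 + 20·x + 12 + O(x^5).
The coefficient of x^4 is 1.

Final answer: 1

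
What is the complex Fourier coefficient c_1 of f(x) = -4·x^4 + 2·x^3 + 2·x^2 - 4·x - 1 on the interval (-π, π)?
Compute the real Fourier coefficients first: a_1 = -200 + 32·π^2, b_1 = -32 + 4·π^2.
Then c_1 = (a_1 − i·b_1)/2 = -100 + 16·π^2 - 2·i·π^2 + 16·i.

Final answer: -100 + 16·π^2 - 2·i·π^2 + 16·i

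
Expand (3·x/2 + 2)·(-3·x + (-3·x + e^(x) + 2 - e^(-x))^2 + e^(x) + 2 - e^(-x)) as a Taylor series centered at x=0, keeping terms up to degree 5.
-5·x^5/6 + 7·x^4/6 + 29·x^3/6 - 11·x^2/2 - x + 12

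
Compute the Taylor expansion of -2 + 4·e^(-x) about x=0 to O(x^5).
x^4/6 - 2·x^3/3 + 2·x^2 - 4·x + 2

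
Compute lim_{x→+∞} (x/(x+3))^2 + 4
As x → +∞: x/(x+3) = 1/(1 + 3/x) → 1, and the 2nd power of a limit-1 base also → 1; with the additive constant, 1 + 4 = 5.
Limit = 5.

Final answer: 5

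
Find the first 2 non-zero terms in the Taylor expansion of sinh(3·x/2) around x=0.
9·x^3/16 + 3·x/2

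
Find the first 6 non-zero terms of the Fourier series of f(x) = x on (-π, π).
2·sin(x) - sin(2·x) + 2·sin(3·x)/3 - sin(4·x)/2 + 2·sin(5·x)/5 - sin(6·x)/3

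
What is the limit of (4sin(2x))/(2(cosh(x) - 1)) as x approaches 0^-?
Both numerator and denominator → 0 as x → 0^-; this is a 0/0 indeterminate form.
Expand each to leading order near x = 0: numerator ~ 8·x, denominator ~ x^2.
The limit of the ratio is -∞.

Final answer: -∞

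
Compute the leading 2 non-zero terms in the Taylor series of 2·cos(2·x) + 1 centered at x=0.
3 - 4·x^2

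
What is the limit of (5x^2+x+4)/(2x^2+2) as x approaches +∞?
This is an ∞/∞ indeterminate form as x → +∞.
Divide numerator and denominator by x^2 and let the lower-order terms vanish; the leading terms give 5/2.
Limit = 5/2.

Final answer: 5/2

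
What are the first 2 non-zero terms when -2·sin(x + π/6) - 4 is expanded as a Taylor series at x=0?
-√(3)·x - 5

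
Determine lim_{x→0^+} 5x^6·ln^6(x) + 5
The product is a 0·∞ indeterminate form at x → 0⁺.
Rewrite the product as 5·ln^6(x) / x^(-6) and apply L'Hôpital, or use the standard hierarchy x^(-6) ≫ |ln x|^6 as x → 0⁺.
The indeterminate product → 0, so the limit = 5.

Final answer: 5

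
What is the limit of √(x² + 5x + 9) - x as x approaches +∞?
As x → +∞: multiply by the conjugate to get (5x+9)/(√(x²+5x+9)+x); the denominator ~ 2x, so the limit is 5/2.
Limit = 5/2.

Final answer: 5/2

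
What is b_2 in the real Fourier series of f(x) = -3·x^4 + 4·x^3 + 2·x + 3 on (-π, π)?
b_2 = (1/π) ∫_{-π}^{π} f(x)·sin(2x) dx.
Evaluate the integral (use parity and integration by parts as needed): b_2 = 4 - 4·π^2.

Final answer: 4 - 4·π^2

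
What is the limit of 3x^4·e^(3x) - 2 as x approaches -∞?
The product is a 0·∞ indeterminate form at x → -∞.
Rewrite the product as 3x^4 / e^(-3x) (an ∞/∞ form) and apply L'Hôpital, or use the standard hierarchy e^(3|x|) ≫ |x^4| as x → -∞.
The indeterminate product → 0, so the limit = -2.

Final answer: -2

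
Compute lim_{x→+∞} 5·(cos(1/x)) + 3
Evaluate the dominant behaviour as x → +∞; each term tends to a finite value or vanishes.
Limit = 8.

Final answer: 8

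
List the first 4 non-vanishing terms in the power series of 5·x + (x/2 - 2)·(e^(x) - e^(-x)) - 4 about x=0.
-2·x^3/3 + x^2 + x - 4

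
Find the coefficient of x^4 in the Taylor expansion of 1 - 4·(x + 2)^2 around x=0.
Expand to order 4: 1 - 4·(x + 2)^2 = -4·x^2 - 16·x - 15 + O(x^5).
The coefficient of x^4 is 0.

Final answer: 0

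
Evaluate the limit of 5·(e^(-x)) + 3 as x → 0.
Direct substitution at x = 0 gives 8.

Final answer: 8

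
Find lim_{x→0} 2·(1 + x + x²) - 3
Direct substitution at x = 0 gives -1.

Final answer: -1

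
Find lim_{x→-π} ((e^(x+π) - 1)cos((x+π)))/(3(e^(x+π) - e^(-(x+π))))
Both numerator and denominator → 0 as x → -π; this is a 0/0 indeterminate form.
Expand each to leading order near x = -π: numerator ~ (x + π), denominator ~ 6·(x + π).
The limit of the ratio is 1/6.

Final answer: 1/6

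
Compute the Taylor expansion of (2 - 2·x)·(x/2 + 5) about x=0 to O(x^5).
-x^2 - 9·x + 10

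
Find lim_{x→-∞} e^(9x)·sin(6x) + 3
Evaluate the dominant behaviour as x → -∞; each term tends to a finite value or vanishes.
Limit = 3.

Final answer: 3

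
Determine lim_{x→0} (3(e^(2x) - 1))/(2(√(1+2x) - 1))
Both numerator and denominator → 0 as x → 0; this is a 0/0 indeterminate form.
Expand each to leading order near x = 0: numerator ~ 6·x, denominator ~ 2·x.
The limit of the ratio is 3.

Final answer: 3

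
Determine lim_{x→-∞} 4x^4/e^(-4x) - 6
The quotient is an ∞/∞ indeterminate form as x → -∞.
Compare growth rates of the dominant terms (exponentials ≫ polynomials ≫ logarithms), or apply L'Hôpital's rule; the quotient → 0.
Adding the constant: 0 - 6 = -6. Limit = -6.

Final answer: -6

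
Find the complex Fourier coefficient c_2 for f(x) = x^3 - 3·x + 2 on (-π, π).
Compute the real Fourier coefficients first: a_2 = 0, b_2 = 9/2 - π^2.
Then c_2 = (a_2 − i·b_2)/2 = -9·i/4 + i·π^2/2.

Final answer: -9·i/4 + i·π^2/2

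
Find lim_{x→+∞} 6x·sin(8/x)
As x → +∞: let u = 8/x → 0⁺; then 6·x·sin(8/x) = 6·8·sin(u)/u → 6·8·1 = 48.
Limit = 48.

Final answer: 48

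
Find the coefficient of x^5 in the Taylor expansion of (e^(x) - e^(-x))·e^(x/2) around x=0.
Expand to order 5: (e^(x) - e^(-x))·e^(x/2) = 61·x^5/960 + 5·x^4/24 + 7·x^3/12 + x^2 + 2·x + O(x^6).
The coefficient of x^5 is 61/960.

Final answer: 61/960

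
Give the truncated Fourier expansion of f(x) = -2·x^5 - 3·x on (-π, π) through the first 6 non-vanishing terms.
(-486 - 4·π^4 + 80·π^2)·sin(x) + (-10·π^2 + 18 + 2·π^4)·sin(2·x) + (-4·π^4/3 - 322/81 + 80·π^2/27)·sin(3·x) + (-5·π^2/4 + 63/32 + π^4)·sin(4·x) + (-4·π^4/5 - 846/625 + 16·π^2/25)·sin(5·x) + (-10·π^2/27 + 86/81 + 2·π^4/3)·sin(6·x)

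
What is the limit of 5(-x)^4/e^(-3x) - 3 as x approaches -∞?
The quotient is an ∞/∞ indeterminate form as x → -∞.
Compare growth rates of the dominant terms (exponentials ≫ polynomials ≫ logarithms), or apply L'Hôpital's rule; the quotient → 0.
Adding the constant: 0 - 3 = -3. Limit = -3.

Final answer: -3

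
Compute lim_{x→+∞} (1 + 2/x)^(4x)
As x → +∞: write (1 + 2/x)^(4x) = ((1 + 2/x)^x)^4 → (e^2)^4 = e^8.
Limit = e^(8).

Final answer: e^(8)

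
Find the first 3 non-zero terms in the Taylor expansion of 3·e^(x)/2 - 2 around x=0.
3·x^2/4 + 3·x/2 - 1/2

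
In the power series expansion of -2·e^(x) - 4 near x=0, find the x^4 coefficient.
Expand to order 4: -2·e^(x) - 4 = -x^4/12 - x^3/3 - x^2 - 2·x - 6 + O(x^5).
The coefficient of x^4 is -1/12.

Final answer: -1/12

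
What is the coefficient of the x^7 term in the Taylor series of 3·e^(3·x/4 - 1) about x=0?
Expand to order 7: 3·e^(3·x/4 - 1) = 729·x^7·e^(-1)/9175040 + 243·x^6·e^(-1)/327680 + 243·x^5·e^(-1)/40960 + 81·x^4·e^(-1)/2048 + 27·x^3·e^(-1)/128 + 27·x^2·e^(-1)/32 + 9·x·e^(-1)/4 + 3·e^(-1) + O(x^8).
The coefficient of x^7 is 729·e^(-1)/9175040.

Final answer: 729·e^(-1)/9175040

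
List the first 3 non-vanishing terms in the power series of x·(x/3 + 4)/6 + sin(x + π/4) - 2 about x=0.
x^2·(1/18 - √(2)/4) + x·(2/3 + √(2)/2) - 2 + √(2)/2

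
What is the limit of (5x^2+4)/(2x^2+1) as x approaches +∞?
This is an ∞/∞ indeterminate form as x → +∞.
Divide numerator and denominator by x^2 and let the lower-order terms vanish; the leading terms give 5/2.
Limit = 5/2.

Final answer: 5/2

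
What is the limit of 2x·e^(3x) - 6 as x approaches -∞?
The product is a 0·∞ indeterminate form at x → -∞.
Rewrite the product as 2x / e^(-3x) (an ∞/∞ form) and apply L'Hôpital, or use the standard hierarchy e^(3|x|) ≫ |x| as x → -∞.
The indeterminate product → 0, so the limit = -6.

Final answer: -6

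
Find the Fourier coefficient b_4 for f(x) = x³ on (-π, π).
b_4 = (1/π) ∫_{-π}^{π} f(x)·sin(4x) dx.
Evaluate the integral (use parity and integration by parts as needed): b_4 = 3/16 - π^2/2.

Final answer: 3/16 - π^2/2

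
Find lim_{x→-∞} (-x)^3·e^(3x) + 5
The product is a 0·∞ indeterminate form at x → -∞.
Rewrite the product as (-x)^3 / e^(-3x) (an ∞/∞ form) and apply L'Hôpital, or use the standard hierarchy e^(3|x|) ≫ |(-x)^3| as x → -∞.
The indeterminate product → 0, so the limit = 5.

Final answer: 5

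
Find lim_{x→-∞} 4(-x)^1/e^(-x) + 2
The quotient is an ∞/∞ indeterminate form as x → -∞.
Compare growth rates of the dominant terms (exponentials ≫ polynomials ≫ logarithms), or apply L'Hôpital's rule; the quotient → 0.
Adding the constant: 0 + 2 = 2. Limit = 2.

Final answer: 2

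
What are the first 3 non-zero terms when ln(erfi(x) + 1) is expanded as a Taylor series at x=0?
x^3·(2·π + 8)/(3·π^(3/2)) - 2·x^2/π + 2·x/√(π)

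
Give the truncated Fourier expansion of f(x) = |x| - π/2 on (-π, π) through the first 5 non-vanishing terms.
-4·cos(x)/π - 4·cos(3·x)/(9·π) - 4·cos(5·x)/(25·π) - 4·cos(7·x)/(49·π) - 4·cos(9·x)/(81·π)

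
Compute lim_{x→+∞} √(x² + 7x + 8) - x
This is an ∞ − ∞ indeterminate form.
Multiply and divide by the conjugate √(x²+7x + 8) + x; the x² terms cancel, leaving (7x + 8)/(√(x²+7x + 8)+x) → 7/2.
Limit = 7/2.

Final answer: 7/2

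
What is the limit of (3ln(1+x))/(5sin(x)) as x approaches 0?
Both numerator and denominator → 0 as x → 0; this is a 0/0 indeterminate form.
Expand each to leading order near x = 0: numerator ~ 3·x, denominator ~ 5·x.
The limit of the ratio is 3/5.

Final answer: 3/5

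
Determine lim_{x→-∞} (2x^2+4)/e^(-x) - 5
The quotient is an ∞/∞ indeterminate form as x → -∞.
Compare growth rates of the dominant terms (exponentials ≫ polynomials ≫ logarithms), or apply L'Hôpital's rule; the quotient → 0.
Adding the constant: 0 - 5 = -5. Limit = -5.

Final answer: -5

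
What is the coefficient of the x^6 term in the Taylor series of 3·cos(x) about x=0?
Expand to order 6: 3·cos(x) = -x^6/240 + x^4/8 - 3·x^2/2 + 3 + O(x^7).
The coefficient of x^6 is -1/240.

Final answer: -1/240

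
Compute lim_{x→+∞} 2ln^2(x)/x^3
This is an ∞/∞ indeterminate form as x → +∞.
The polynomial denominator x^3 dominates the logarithmic numerator (any positive power of x ≫ ln^2(x) as x → ∞), so the quotient → 0.
Limit = 0.

Final answer: 0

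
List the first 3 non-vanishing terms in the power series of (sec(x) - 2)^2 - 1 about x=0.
7·x^6/180 - x^4/6 - x^2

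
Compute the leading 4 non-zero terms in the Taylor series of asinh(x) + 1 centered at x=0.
3·x^5/40 - x^3/6 + x + 1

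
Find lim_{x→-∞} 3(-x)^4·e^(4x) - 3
The product is a 0·∞ indeterminate form at x → -∞.
Rewrite the product as 3(-x)^4 / e^(-4x) (an ∞/∞ form) and apply L'Hôpital, or use the standard hierarchy e^(4|x|) ≫ |(-x)^4| as x → -∞.
The indeterminate product → 0, so the limit = -3.

Final answer: -3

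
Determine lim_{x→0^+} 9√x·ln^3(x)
This is a 0·∞ indeterminate form at x → 0⁺.
Rewrite the product as 9·ln^3(x) / x^(-1/2) and apply L'Hôpital, or use the standard hierarchy x^(-1/2) ≫ |ln x|^3 as x → 0⁺.
The indeterminate product → 0, so the limit = 0.

Final answer: 0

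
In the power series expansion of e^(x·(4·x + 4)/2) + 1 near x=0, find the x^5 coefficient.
Expand to order 5: e^(x·(4·x + 4)/2) + 1 = 104·x^5/15 + 20·x^4/3 + 16·x^3/3 + 4·x^2 + 2·x + 2 + O(x^6).
The coefficient of x^5 is 104/15.

Final answer: 104/15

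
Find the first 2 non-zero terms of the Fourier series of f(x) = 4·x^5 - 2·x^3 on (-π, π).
(-164·π^2 + 8·π^4 + 984)·sin(x) + (-4·π^4 - 33 + 22·π^2)·sin(2·x)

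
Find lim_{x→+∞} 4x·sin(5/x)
As x → +∞: let u = 5/x → 0⁺; then 4·x·sin(5/x) = 4·5·sin(u)/u → 4·5·1 = 20.
Limit = 20.

Final answer: 20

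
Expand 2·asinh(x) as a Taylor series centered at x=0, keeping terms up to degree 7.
-5·x^7/56 + 3·x^5/20 - x^3/3 + 2·x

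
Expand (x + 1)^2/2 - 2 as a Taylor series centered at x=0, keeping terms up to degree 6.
x^2/2 + x - 3/2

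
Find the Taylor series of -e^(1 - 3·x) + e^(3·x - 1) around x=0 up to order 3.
x^3·(9·e^(-1)/2 + 9·e/2) + x^2·(-9·e/2 + 9·e^(-1)/2) + x·(3·e^(-1) + 3·e) - e + e^(-1)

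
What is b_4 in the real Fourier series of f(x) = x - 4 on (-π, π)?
b_4 = (1/π) ∫_{-π}^{π} f(x)·sin(4x) dx.
Evaluate the integral (use parity and integration by parts as needed): b_4 = -1/2.

Final answer: -1/2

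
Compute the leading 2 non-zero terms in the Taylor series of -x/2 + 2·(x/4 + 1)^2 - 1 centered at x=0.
x/2 + 1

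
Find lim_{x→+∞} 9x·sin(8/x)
As x → +∞: let u = 8/x → 0⁺; then 9·x·sin(8/x) = 9·8·sin(u)/u → 9·8·1 = 72.
Limit = 72.

Final answer: 72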